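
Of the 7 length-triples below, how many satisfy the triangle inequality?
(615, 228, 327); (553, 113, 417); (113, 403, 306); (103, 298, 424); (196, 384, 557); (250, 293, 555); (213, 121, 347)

(228,327,615): 228+327 ≤ 615 → not valid
(113,417,553): 113+417 ≤ 553 → not valid
(113,306,403): 113+306 > 403 → valid
(103,298,424): 103+298 ≤ 424 → not valid
(196,384,557): 196+384 > 557 → valid
(250,293,555): 250+293 ≤ 555 → not valid
(121,213,347): 121+213 ≤ 347 → not valid
2 of the 7 triples form a triangle.

2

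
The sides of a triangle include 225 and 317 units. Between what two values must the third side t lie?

92 < t < 542 (units)

By the triangle inequality, t must be less than 225 + 317 = 542 and greater than |225 − 317| = 92.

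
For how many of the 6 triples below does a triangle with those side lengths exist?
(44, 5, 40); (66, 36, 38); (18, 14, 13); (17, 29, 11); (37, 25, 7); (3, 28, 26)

4

(5,40,44): 5+40 > 44 → valid
(36,38,66): 36+38 > 66 → valid
(13,14,18): 13+14 > 18 → valid
(11,17,29): 11+17 ≤ 29 → not valid
(7,25,37): 7+25 ≤ 37 → not valid
(3,26,28): 3+26 > 28 → valid
4 of the 6 triples form a triangle.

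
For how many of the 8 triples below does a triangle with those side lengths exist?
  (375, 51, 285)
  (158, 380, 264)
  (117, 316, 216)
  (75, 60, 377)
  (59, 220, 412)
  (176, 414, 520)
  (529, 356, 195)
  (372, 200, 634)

(51,285,375): 51+285 ≤ 375 → not valid
(158,264,380): 158+264 > 380 → valid
(117,216,316): 117+216 > 316 → valid
(60,75,377): 60+75 ≤ 377 → not valid
(59,220,412): 59+220 ≤ 412 → not valid
(176,414,520): 176+414 > 520 → valid
(195,356,529): 195+356 > 529 → valid
(200,372,634): 200+372 ≤ 634 → not valid
4 of the 8 triples form a triangle.

4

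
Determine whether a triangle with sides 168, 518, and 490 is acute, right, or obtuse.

right

Compare the square of the longest side to the sum of squares of the other two: 168² + 490² = 268324 = 518².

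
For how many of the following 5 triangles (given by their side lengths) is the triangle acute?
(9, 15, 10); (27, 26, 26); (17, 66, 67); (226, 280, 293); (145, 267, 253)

(9,15,10): 9²+10² = 181 < 225 = 15² → obtuse
(27,26,26): 26²+26² = 1352 > 729 = 27² → acute
(17,66,67): 17²+66² = 4645 > 4489 = 67² → acute
(226,280,293): 226²+280² = 129476 > 85849 = 293² → acute
(145,267,253): 145²+253² = 85034 > 71289 = 267² → acute
4 of the 5 are acute.

4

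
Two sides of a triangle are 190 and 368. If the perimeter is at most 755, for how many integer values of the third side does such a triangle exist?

19

Triangle inequality: 178 < x < 558. Perimeter ≤ 755 gives x ≤ 755 − 190 − 368 = 197.
So 178 < x ≤ 197; integers 179 through 197: 19 values.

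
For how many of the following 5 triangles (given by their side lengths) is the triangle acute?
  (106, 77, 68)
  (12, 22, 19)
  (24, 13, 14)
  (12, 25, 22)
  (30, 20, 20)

(106,77,68): 68²+77² = 10553 < 11236 = 106² → obtuse
(12,22,19): 12²+19² = 505 > 484 = 22² → acute
(24,13,14): 13²+14² = 365 < 576 = 24² → obtuse
(12,25,22): 12²+22² = 628 > 625 = 25² → acute
(30,20,20): 20²+20² = 800 < 900 = 30² → obtuse
2 of the 5 are acute.

2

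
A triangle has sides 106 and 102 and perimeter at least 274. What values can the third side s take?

66 ≤ s < 208

Triangle inequality alone gives 4 < s < 208.
The perimeter condition gives s ≥ 274 − 106 − 102 = 66.
Intersecting the two: 66 ≤ s < 208.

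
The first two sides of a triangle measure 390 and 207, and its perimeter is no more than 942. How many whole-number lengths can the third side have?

162

Triangle inequality: 183 < x < 597. Perimeter ≤ 942 gives x ≤ 942 − 390 − 207 = 345.
So 183 < x ≤ 345; integers 184 through 345: 162 values.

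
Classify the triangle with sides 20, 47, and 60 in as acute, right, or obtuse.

Compare the square of the longest side to the sum of squares of the other two: 20² + 47² = 2609 < 3600 = 60².

obtuse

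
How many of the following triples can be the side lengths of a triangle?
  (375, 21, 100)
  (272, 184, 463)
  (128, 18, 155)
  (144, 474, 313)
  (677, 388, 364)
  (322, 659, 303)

1

(21,100,375): 21+100 ≤ 375 → not valid
(184,272,463): 184+272 ≤ 463 → not valid
(18,128,155): 18+128 ≤ 155 → not valid
(144,313,474): 144+313 ≤ 474 → not valid
(364,388,677): 364+388 > 677 → valid
(303,322,659): 303+322 ≤ 659 → not valid
1 of the 6 triples forms a triangle.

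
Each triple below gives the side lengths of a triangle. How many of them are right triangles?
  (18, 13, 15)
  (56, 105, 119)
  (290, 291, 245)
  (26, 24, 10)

(18,13,15): 13²+15² = 394 > 324 = 18² → acute
(56,105,119): 56²+105² = 14161 = 119² → right
(290,291,245): 245²+290² = 144125 > 84681 = 291² → acute
(26,24,10): 10²+24² = 676 = 26² → right
2 of the 4 are right.

2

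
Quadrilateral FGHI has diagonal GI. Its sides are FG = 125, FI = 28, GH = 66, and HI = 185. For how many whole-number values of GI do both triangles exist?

33

From triangle FGI: 97 < GI < 153.
From triangle HGI: 119 < GI < 251.
Intersection: 119 < GI < 153, so integers 120 through 152: 33 values.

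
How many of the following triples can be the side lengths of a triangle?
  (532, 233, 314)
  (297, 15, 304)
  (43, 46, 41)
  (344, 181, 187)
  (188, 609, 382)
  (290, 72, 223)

5

(233,314,532): 233+314 > 532 → valid
(15,297,304): 15+297 > 304 → valid
(41,43,46): 41+43 > 46 → valid
(181,187,344): 181+187 > 344 → valid
(188,382,609): 188+382 ≤ 609 → not valid
(72,223,290): 72+223 > 290 → valid
5 of the 6 triples form a triangle.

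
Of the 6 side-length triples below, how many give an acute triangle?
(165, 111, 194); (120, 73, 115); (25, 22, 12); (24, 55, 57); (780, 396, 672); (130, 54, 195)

(165,111,194): 111²+165² = 39546 > 37636 = 194² → acute
(120,73,115): 73²+115² = 18554 > 14400 = 120² → acute
(25,22,12): 12²+22² = 628 > 625 = 25² → acute
(24,55,57): 24²+55² = 3601 > 3249 = 57² → acute
(780,396,672): 396²+672² = 608400 = 780² → right
(130,54,195): 54+130 ≤ 195, not a triangle
4 of the 6 are acute.

4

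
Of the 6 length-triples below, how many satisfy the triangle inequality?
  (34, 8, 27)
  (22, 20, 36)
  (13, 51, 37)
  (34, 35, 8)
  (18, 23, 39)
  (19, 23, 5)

5

(8,27,34): 8+27 > 34 → valid
(20,22,36): 20+22 > 36 → valid
(13,37,51): 13+37 ≤ 51 → not valid
(8,34,35): 8+34 > 35 → valid
(18,23,39): 18+23 > 39 → valid
(5,19,23): 5+19 > 23 → valid
5 of the 6 triples form a triangle.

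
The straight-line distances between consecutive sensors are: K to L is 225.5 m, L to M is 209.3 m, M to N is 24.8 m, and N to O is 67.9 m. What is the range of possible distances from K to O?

0 ≤ KO ≤ 527.5 m

The maximum is all hops collinear in one direction: 225.5 + 209.3 + 24.8 + 67.9 = 527.5.
The longest hop is 225.5; the others sum to 302.0. Since 225.5 ≤ 302.0, the path can fold back on itself completely, so the minimum distance is 0.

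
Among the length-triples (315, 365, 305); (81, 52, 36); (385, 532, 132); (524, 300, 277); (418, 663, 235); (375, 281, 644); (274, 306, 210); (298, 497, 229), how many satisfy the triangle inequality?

6

(305,315,365): 305+315 > 365 → valid
(36,52,81): 36+52 > 81 → valid
(132,385,532): 132+385 ≤ 532 → not valid
(277,300,524): 277+300 > 524 → valid
(235,418,663): 235+418 ≤ 663 → not valid
(281,375,644): 281+375 > 644 → valid
(210,274,306): 210+274 > 306 → valid
(229,298,497): 229+298 > 497 → valid
6 of the 8 triples form a triangle.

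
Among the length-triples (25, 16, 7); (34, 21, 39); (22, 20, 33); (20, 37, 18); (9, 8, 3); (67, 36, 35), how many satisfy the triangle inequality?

(7,16,25): 7+16 ≤ 25 → not valid
(21,34,39): 21+34 > 39 → valid
(20,22,33): 20+22 > 33 → valid
(18,20,37): 18+20 > 37 → valid
(3,8,9): 3+8 > 9 → valid
(35,36,67): 35+36 > 67 → valid
5 of the 6 triples form a triangle.

5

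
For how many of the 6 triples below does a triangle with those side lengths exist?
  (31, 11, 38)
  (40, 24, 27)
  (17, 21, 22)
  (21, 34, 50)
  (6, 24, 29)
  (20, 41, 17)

(11,31,38): 11+31 > 38 → valid
(24,27,40): 24+27 > 40 → valid
(17,21,22): 17+21 > 22 → valid
(21,34,50): 21+34 > 50 → valid
(6,24,29): 6+24 > 29 → valid
(17,20,41): 17+20 ≤ 41 → not valid
5 of the 6 triples form a triangle.

5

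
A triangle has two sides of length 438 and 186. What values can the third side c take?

By the triangle inequality, c must be less than 438 + 186 = 624 and greater than |438 − 186| = 252.

252 < c < 624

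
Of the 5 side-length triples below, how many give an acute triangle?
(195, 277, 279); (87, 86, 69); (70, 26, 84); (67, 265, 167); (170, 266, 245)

3

(195,277,279): 195²+277² = 114754 > 77841 = 279² → acute
(87,86,69): 69²+86² = 12157 > 7569 = 87² → acute
(70,26,84): 26²+70² = 5576 < 7056 = 84² → obtuse
(67,265,167): 67+167 ≤ 265, not a triangle
(170,266,245): 170²+245² = 88925 > 70756 = 266² → acute
3 of the 5 are acute.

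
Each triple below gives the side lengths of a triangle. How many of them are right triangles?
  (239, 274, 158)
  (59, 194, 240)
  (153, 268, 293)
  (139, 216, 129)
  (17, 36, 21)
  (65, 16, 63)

(239,274,158): 158²+239² = 82085 > 75076 = 274² → acute
(59,194,240): 59²+194² = 41117 < 57600 = 240² → obtuse
(153,268,293): 153²+268² = 95233 > 85849 = 293² → acute
(139,216,129): 129²+139² = 35962 < 46656 = 216² → obtuse
(17,36,21): 17²+21² = 730 < 1296 = 36² → obtuse
(65,16,63): 16²+63² = 4225 = 65² → right
1 of the 6 is right.

1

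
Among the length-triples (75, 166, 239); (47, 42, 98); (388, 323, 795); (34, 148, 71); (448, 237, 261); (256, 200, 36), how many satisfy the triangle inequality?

2

(75,166,239): 75+166 > 239 → valid
(42,47,98): 42+47 ≤ 98 → not valid
(323,388,795): 323+388 ≤ 795 → not valid
(34,71,148): 34+71 ≤ 148 → not valid
(237,261,448): 237+261 > 448 → valid
(36,200,256): 36+200 ≤ 256 → not valid
2 of the 6 triples form a triangle.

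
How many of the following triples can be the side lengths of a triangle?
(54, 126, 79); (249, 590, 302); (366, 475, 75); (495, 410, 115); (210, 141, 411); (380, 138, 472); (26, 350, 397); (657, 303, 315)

(54,79,126): 54+79 > 126 → valid
(249,302,590): 249+302 ≤ 590 → not valid
(75,366,475): 75+366 ≤ 475 → not valid
(115,410,495): 115+410 > 495 → valid
(141,210,411): 141+210 ≤ 411 → not valid
(138,380,472): 138+380 > 472 → valid
(26,350,397): 26+350 ≤ 397 → not valid
(303,315,657): 303+315 ≤ 657 → not valid
3 of the 8 triples form a triangle.

3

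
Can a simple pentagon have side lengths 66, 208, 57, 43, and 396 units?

No

For a pentagon, each side must be shorter than the sum of the others.
Here the longest side is 396, but the remaining 4 sides sum to only 374.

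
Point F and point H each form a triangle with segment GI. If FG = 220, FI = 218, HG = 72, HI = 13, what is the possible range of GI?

From triangle FGI: |220 − 218| < GI < 220 + 218, i.e. 2 < GI < 438.
From triangle HGI: 59 < GI < 85.
Both must hold, so GI lies in the intersection.

59 < GI < 85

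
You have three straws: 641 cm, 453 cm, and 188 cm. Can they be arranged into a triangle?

No

The two shorter sides sum to 641, exactly equal to the longest side 641.
That gives only a degenerate (flat) triangle — the inequality must be strict.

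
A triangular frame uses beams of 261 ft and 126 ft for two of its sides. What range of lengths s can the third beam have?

135 < s < 387 (ft)

By the triangle inequality, s must be less than 261 + 126 = 387 and greater than |261 − 126| = 135.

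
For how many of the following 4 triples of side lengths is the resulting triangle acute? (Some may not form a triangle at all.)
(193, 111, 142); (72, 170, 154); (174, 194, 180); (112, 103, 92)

2

(193,111,142): 111²+142² = 32485 < 37249 = 193² → obtuse
(72,170,154): 72²+154² = 28900 = 170² → right
(174,194,180): 174²+180² = 62676 > 37636 = 194² → acute
(112,103,92): 92²+103² = 19073 > 12544 = 112² → acute
2 of the 4 are acute.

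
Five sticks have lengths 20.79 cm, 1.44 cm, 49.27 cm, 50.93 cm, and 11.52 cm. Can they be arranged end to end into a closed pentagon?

A pentagon exists iff every side is shorter than the sum of the others — equivalently, the longest side is less than the sum of the rest.
Longest side 50.93 < 83.02 (sum of the remaining 4), so yes.

Yes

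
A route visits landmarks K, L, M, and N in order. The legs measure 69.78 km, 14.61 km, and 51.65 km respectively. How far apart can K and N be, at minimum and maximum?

3.52 ≤ KN ≤ 136.04 km

The maximum is all hops collinear in one direction: 69.78 + 14.61 + 51.65 = 136.04.
The longest hop is 69.78; the others sum to 66.26. Folding the others back against it leaves at least 69.78 − 66.26 = 3.52.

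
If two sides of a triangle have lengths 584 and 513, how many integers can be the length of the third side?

1025

The third side lies in the open interval (71, 1097).
Integers from 72 to 1096 inclusive: 1096 − 72 + 1 = 1025.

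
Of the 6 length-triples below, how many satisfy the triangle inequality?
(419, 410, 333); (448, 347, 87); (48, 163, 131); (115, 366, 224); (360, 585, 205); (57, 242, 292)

3

(333,410,419): 333+410 > 419 → valid
(87,347,448): 87+347 ≤ 448 → not valid
(48,131,163): 48+131 > 163 → valid
(115,224,366): 115+224 ≤ 366 → not valid
(205,360,585): 205+360 ≤ 585 → not valid
(57,242,292): 57+242 > 292 → valid
3 of the 6 triples form a triangle.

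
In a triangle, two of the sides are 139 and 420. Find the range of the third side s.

281 < s < 559

By the triangle inequality, s must be less than 139 + 420 = 559 and greater than |139 − 420| = 281.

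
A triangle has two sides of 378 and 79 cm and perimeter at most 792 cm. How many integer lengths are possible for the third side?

36

Triangle inequality: 299 < x < 457. Perimeter ≤ 792 gives x ≤ 792 − 378 − 79 = 335.
So 299 < x ≤ 335; integers 300 through 335: 36 values.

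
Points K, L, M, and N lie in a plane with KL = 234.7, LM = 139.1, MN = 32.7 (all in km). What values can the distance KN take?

62.9 ≤ KN ≤ 406.5 km

The maximum is all hops collinear in one direction: 234.7 + 139.1 + 32.7 = 406.5.
The longest hop is 234.7; the others sum to 171.8. Folding the others back against it leaves at least 234.7 − 171.8 = 62.9.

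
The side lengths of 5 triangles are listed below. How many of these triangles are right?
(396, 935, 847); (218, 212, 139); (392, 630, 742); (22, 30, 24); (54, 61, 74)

(396,935,847): 396²+847² = 874225 = 935² → right
(218,212,139): 139²+212² = 64265 > 47524 = 218² → acute
(392,630,742): 392²+630² = 550564 = 742² → right
(22,30,24): 22²+24² = 1060 > 900 = 30² → acute
(54,61,74): 54²+61² = 6637 > 5476 = 74² → acute
2 of the 5 are right.

2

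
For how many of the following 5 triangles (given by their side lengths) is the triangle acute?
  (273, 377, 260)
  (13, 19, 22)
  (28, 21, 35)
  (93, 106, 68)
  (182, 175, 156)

3

(273,377,260): 260²+273² = 142129 = 377² → right
(13,19,22): 13²+19² = 530 > 484 = 22² → acute
(28,21,35): 21²+28² = 1225 = 35² → right
(93,106,68): 68²+93² = 13273 > 11236 = 106² → acute
(182,175,156): 156²+175² = 54961 > 33124 = 182² → acute
3 of the 5 are acute.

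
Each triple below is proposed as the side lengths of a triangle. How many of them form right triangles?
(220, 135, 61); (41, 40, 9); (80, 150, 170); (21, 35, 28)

(220,135,61): 61+135 ≤ 220, not a triangle
(41,40,9): 9²+40² = 1681 = 41² → right
(80,150,170): 80²+150² = 28900 = 170² → right
(21,35,28): 21²+28² = 1225 = 35² → right
3 of the 4 are right.

3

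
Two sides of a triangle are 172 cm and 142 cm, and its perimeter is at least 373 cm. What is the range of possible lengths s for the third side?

Triangle inequality alone gives 30 < s < 314.
The perimeter condition gives s ≥ 373 − 172 − 142 = 59.
Intersecting the two: 59 ≤ s < 314.

59 ≤ s < 314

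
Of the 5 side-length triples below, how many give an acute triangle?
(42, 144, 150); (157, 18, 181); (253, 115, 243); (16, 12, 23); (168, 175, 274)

1

(42,144,150): 42²+144² = 22500 = 150² → right
(157,18,181): 18+157 ≤ 181, not a triangle
(253,115,243): 115²+243² = 72274 > 64009 = 253² → acute
(16,12,23): 12²+16² = 400 < 529 = 23² → obtuse
(168,175,274): 168²+175² = 58849 < 75076 = 274² → obtuse
1 of the 5 is acute.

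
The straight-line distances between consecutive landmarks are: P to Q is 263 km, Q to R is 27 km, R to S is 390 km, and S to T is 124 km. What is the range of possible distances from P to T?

0 ≤ PT ≤ 804 km

The maximum is all hops collinear in one direction: 263 + 27 + 390 + 124 = 804.
The longest hop is 390; the others sum to 414. Since 390 ≤ 414, the path can fold back on itself completely, so the minimum distance is 0.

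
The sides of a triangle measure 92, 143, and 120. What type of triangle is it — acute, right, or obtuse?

Compare the square of the longest side to the sum of squares of the other two: 92² + 120² = 22864 > 20449 = 143².

acute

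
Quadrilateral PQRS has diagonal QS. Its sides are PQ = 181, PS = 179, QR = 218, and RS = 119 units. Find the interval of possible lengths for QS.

99 < QS < 337

From triangle PQS: |181 − 179| < QS < 181 + 179, i.e. 2 < QS < 360.
From triangle RQS: 99 < QS < 337.
Both must hold, so QS lies in the intersection.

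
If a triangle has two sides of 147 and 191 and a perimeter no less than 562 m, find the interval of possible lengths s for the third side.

224 ≤ s < 338

Triangle inequality alone gives 44 < s < 338.
The perimeter condition gives s ≥ 562 − 147 − 191 = 224.
Intersecting the two: 224 ≤ s < 338.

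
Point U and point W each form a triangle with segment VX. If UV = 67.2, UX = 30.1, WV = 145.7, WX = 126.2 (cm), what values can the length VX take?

From triangle UVX: |67.2 − 30.1| < VX < 67.2 + 30.1, i.e. 37.1 < VX < 97.3.
From triangle WVX: 19.5 < VX < 271.9.
Both must hold, so VX lies in the intersection.

37.1 < VX < 97.3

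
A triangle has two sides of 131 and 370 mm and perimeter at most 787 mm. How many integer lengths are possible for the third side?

47

Triangle inequality: 239 < x < 501. Perimeter ≤ 787 gives x ≤ 787 − 131 − 370 = 286.
So 239 < x ≤ 286; integers 240 through 286: 47 values.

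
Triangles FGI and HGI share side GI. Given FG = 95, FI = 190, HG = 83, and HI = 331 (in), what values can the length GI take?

248 < GI < 285

From triangle FGI: |95 − 190| < GI < 95 + 190, i.e. 95 < GI < 285.
From triangle HGI: 248 < GI < 414.
Both must hold, so GI lies in the intersection.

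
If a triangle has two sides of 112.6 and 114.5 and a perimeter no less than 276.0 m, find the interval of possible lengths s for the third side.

48.9 ≤ s < 227.1 m

Triangle inequality alone gives 1.9 < s < 227.1.
The perimeter condition gives s ≥ 276.0 − 112.6 − 114.5 = 48.9.
Intersecting the two: 48.9 ≤ s < 227.1.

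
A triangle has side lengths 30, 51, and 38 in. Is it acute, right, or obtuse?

Compare the square of the longest side to the sum of squares of the other two: 30² + 38² = 2344 < 2601 = 51².

obtuse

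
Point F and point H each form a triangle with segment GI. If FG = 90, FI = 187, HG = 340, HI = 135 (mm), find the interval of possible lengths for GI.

205 < GI < 277

From triangle FGI: |90 − 187| < GI < 90 + 187, i.e. 97 < GI < 277.
From triangle HGI: 205 < GI < 475.
Both must hold, so GI lies in the intersection.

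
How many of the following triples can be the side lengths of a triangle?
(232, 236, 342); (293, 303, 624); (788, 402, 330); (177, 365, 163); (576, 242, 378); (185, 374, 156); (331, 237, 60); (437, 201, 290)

3

(232,236,342): 232+236 > 342 → valid
(293,303,624): 293+303 ≤ 624 → not valid
(330,402,788): 330+402 ≤ 788 → not valid
(163,177,365): 163+177 ≤ 365 → not valid
(242,378,576): 242+378 > 576 → valid
(156,185,374): 156+185 ≤ 374 → not valid
(60,237,331): 60+237 ≤ 331 → not valid
(201,290,437): 201+290 > 437 → valid
3 of the 8 triples form a triangle.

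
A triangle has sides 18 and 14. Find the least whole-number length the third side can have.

The third side must be strictly greater than |18 − 14| = 4.
The smallest integer above 4 is 5.

5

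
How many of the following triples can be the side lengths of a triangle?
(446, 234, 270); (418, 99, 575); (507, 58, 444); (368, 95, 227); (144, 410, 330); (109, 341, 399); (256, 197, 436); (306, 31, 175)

(234,270,446): 234+270 > 446 → valid
(99,418,575): 99+418 ≤ 575 → not valid
(58,444,507): 58+444 ≤ 507 → not valid
(95,227,368): 95+227 ≤ 368 → not valid
(144,330,410): 144+330 > 410 → valid
(109,341,399): 109+341 > 399 → valid
(197,256,436): 197+256 > 436 → valid
(31,175,306): 31+175 ≤ 306 → not valid
4 of the 8 triples form a triangle.

4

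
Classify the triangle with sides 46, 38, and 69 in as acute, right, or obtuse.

Compare the square of the longest side to the sum of squares of the other two: 38² + 46² = 3560 < 4761 = 69².

obtuse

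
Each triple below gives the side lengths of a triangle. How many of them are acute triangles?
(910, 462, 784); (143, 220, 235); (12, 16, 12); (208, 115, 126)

2

(910,462,784): 462²+784² = 828100 = 910² → right
(143,220,235): 143²+220² = 68849 > 55225 = 235² → acute
(12,16,12): 12²+12² = 288 > 256 = 16² → acute
(208,115,126): 115²+126² = 29101 < 43264 = 208² → obtuse
2 of the 4 are acute.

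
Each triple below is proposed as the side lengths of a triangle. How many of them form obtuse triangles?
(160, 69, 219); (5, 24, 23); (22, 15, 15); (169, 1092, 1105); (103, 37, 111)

4

(160,69,219): 69²+160² = 30361 < 47961 = 219² → obtuse
(5,24,23): 5²+23² = 554 < 576 = 24² → obtuse
(22,15,15): 15²+15² = 450 < 484 = 22² → obtuse
(169,1092,1105): 169²+1092² = 1221025 = 1105² → right
(103,37,111): 37²+103² = 11978 < 12321 = 111² → obtuse
4 of the 5 are obtuse.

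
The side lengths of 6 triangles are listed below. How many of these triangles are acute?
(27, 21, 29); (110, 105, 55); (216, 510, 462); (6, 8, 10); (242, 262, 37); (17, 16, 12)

(27,21,29): 21²+27² = 1170 > 841 = 29² → acute
(110,105,55): 55²+105² = 14050 > 12100 = 110² → acute
(216,510,462): 216²+462² = 260100 = 510² → right
(6,8,10): 6²+8² = 100 = 10² → right
(242,262,37): 37²+242² = 59933 < 68644 = 262² → obtuse
(17,16,12): 12²+16² = 400 > 289 = 17² → acute
3 of the 6 are acute.

3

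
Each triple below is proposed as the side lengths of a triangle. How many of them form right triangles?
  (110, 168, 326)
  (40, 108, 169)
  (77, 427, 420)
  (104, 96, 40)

(110,168,326): 110+168 ≤ 326, not a triangle
(40,108,169): 40+108 ≤ 169, not a triangle
(77,427,420): 77²+420² = 182329 = 427² → right
(104,96,40): 40²+96² = 10816 = 104² → right
2 of the 4 are right.

2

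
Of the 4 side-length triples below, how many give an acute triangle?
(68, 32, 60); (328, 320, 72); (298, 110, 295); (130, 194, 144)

(68,32,60): 32²+60² = 4624 = 68² → right
(328,320,72): 72²+320² = 107584 = 328² → right
(298,110,295): 110²+295² = 99125 > 88804 = 298² → acute
(130,194,144): 130²+144² = 37636 = 194² → right
1 of the 4 is acute.

1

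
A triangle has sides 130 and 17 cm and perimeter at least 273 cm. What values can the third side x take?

126 ≤ x < 147

Triangle inequality alone gives 113 < x < 147.
The perimeter condition gives x ≥ 273 − 130 − 17 = 126.
Intersecting the two: 126 ≤ x < 147.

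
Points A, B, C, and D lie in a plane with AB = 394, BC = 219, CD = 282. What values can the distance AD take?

0 ≤ AD ≤ 895

The maximum is all hops collinear in one direction: 394 + 219 + 282 = 895.
The longest hop is 394; the others sum to 501. Since 394 ≤ 501, the path can fold back on itself completely, so the minimum distance is 0.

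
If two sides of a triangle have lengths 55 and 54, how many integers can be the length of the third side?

107

The third side lies in the open interval (1, 109).
Integers from 2 to 108 inclusive: 108 − 2 + 1 = 107.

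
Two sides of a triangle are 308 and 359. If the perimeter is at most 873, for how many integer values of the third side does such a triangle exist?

Triangle inequality: 51 < x < 667. Perimeter ≤ 873 gives x ≤ 873 − 308 − 359 = 206.
So 51 < x ≤ 206; integers 52 through 206: 155 values.

155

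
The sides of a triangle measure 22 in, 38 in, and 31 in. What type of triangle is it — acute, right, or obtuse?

Compare the square of the longest side to the sum of squares of the other two: 22² + 31² = 1445 > 1444 = 38².

acute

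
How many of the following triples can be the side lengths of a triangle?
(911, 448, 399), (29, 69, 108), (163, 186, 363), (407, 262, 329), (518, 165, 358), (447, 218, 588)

3

(399,448,911): 399+448 ≤ 911 → not valid
(29,69,108): 29+69 ≤ 108 → not valid
(163,186,363): 163+186 ≤ 363 → not valid
(262,329,407): 262+329 > 407 → valid
(165,358,518): 165+358 > 518 → valid
(218,447,588): 218+447 > 588 → valid
3 of the 6 triples form a triangle.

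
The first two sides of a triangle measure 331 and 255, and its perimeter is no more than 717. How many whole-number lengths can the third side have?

Triangle inequality: 76 < x < 586. Perimeter ≤ 717 gives x ≤ 717 − 331 − 255 = 131.
So 76 < x ≤ 131; integers 77 through 131: 55 values.

55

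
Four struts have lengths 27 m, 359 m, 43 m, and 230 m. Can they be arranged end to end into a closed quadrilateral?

For a quadrilateral, each side must be shorter than the sum of the others.
Here the longest side is 359, but the remaining 3 sides sum to only 300.

No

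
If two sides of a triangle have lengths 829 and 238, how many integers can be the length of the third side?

The third side lies in the open interval (591, 1067).
Integers from 592 to 1066 inclusive: 1066 − 592 + 1 = 475.

475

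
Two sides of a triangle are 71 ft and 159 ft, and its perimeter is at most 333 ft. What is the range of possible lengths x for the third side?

88 < x ≤ 103

Triangle inequality alone gives 88 < x < 230.
The perimeter condition gives x ≤ 333 − 71 − 159 = 103.
Intersecting the two: 88 < x ≤ 103.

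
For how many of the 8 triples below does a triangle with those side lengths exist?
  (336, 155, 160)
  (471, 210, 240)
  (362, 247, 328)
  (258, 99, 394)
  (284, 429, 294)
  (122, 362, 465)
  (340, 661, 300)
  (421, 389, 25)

(155,160,336): 155+160 ≤ 336 → not valid
(210,240,471): 210+240 ≤ 471 → not valid
(247,328,362): 247+328 > 362 → valid
(99,258,394): 99+258 ≤ 394 → not valid
(284,294,429): 284+294 > 429 → valid
(122,362,465): 122+362 > 465 → valid
(300,340,661): 300+340 ≤ 661 → not valid
(25,389,421): 25+389 ≤ 421 → not valid
3 of the 8 triples form a triangle.

3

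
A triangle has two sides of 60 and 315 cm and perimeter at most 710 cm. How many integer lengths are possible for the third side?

80

Triangle inequality: 255 < x < 375. Perimeter ≤ 710 gives x ≤ 710 − 60 − 315 = 335.
So 255 < x ≤ 335; integers 256 through 335: 80 values.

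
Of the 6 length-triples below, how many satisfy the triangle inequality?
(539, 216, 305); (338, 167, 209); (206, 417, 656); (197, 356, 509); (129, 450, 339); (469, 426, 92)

(216,305,539): 216+305 ≤ 539 → not valid
(167,209,338): 167+209 > 338 → valid
(206,417,656): 206+417 ≤ 656 → not valid
(197,356,509): 197+356 > 509 → valid
(129,339,450): 129+339 > 450 → valid
(92,426,469): 92+426 > 469 → valid
4 of the 6 triples form a triangle.

4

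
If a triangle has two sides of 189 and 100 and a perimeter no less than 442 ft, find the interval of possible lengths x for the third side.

153 ≤ x < 289

Triangle inequality alone gives 89 < x < 289.
The perimeter condition gives x ≥ 442 − 189 − 100 = 153.
Intersecting the two: 153 ≤ x < 289.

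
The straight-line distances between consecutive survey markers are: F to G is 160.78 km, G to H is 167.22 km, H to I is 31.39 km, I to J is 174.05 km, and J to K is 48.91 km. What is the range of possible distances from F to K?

0 ≤ FK ≤ 582.35 km

The maximum is all hops collinear in one direction: 160.78 + 167.22 + 31.39 + 174.05 + 48.91 = 582.35.
The longest hop is 174.05; the others sum to 408.30. Since 174.05 ≤ 408.30, the path can fold back on itself completely, so the minimum distance is 0.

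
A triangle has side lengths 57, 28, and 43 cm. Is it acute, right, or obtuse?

obtuse

Compare the square of the longest side to the sum of squares of the other two: 28² + 43² = 2633 < 3249 = 57².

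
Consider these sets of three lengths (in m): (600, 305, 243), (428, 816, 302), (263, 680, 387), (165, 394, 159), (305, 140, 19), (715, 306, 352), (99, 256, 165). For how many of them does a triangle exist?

(243,305,600): 243+305 ≤ 600 → not valid
(302,428,816): 302+428 ≤ 816 → not valid
(263,387,680): 263+387 ≤ 680 → not valid
(159,165,394): 159+165 ≤ 394 → not valid
(19,140,305): 19+140 ≤ 305 → not valid
(306,352,715): 306+352 ≤ 715 → not valid
(99,165,256): 99+165 > 256 → valid
1 of the 7 triples forms a triangle.

1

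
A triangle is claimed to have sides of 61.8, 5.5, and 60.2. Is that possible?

Yes

The longest side is 61.8, and the other two sum to 65.7.
Since 65.7 > 61.8, the triangle inequality holds.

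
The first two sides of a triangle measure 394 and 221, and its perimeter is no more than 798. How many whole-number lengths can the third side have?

Triangle inequality: 173 < x < 615. Perimeter ≤ 798 gives x ≤ 798 − 394 − 221 = 183.
So 173 < x ≤ 183; integers 174 through 183: 10 values.

10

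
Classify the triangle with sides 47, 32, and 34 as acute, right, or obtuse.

Compare the square of the longest side to the sum of squares of the other two: 32² + 34² = 2180 < 2209 = 47².

obtuse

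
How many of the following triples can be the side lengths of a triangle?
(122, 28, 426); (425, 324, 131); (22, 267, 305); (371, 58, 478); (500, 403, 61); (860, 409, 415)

1

(28,122,426): 28+122 ≤ 426 → not valid
(131,324,425): 131+324 > 425 → valid
(22,267,305): 22+267 ≤ 305 → not valid
(58,371,478): 58+371 ≤ 478 → not valid
(61,403,500): 61+403 ≤ 500 → not valid
(409,415,860): 409+415 ≤ 860 → not valid
1 of the 6 triples forms a triangle.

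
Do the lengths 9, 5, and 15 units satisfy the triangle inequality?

The longest side is 15, but the other two sum to only 14.
14 < 15, so the triangle inequality fails.

No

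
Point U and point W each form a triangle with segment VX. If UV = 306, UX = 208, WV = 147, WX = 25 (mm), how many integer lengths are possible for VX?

49

From triangle UVX: 98 < VX < 514.
From triangle WVX: 122 < VX < 172.
Intersection: 122 < VX < 172, so integers 123 through 171: 49 values.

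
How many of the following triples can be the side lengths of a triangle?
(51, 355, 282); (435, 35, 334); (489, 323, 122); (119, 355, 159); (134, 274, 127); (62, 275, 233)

(51,282,355): 51+282 ≤ 355 → not valid
(35,334,435): 35+334 ≤ 435 → not valid
(122,323,489): 122+323 ≤ 489 → not valid
(119,159,355): 119+159 ≤ 355 → not valid
(127,134,274): 127+134 ≤ 274 → not valid
(62,233,275): 62+233 > 275 → valid
1 of the 6 triples forms a triangle.

1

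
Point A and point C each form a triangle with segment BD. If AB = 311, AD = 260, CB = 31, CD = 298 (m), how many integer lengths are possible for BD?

61

From triangle ABD: 51 < BD < 571.
From triangle CBD: 267 < BD < 329.
Intersection: 267 < BD < 329, so integers 268 through 328: 61 values.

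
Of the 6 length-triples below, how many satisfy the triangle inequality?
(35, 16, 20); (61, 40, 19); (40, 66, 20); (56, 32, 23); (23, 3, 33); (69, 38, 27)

(16,20,35): 16+20 > 35 → valid
(19,40,61): 19+40 ≤ 61 → not valid
(20,40,66): 20+40 ≤ 66 → not valid
(23,32,56): 23+32 ≤ 56 → not valid
(3,23,33): 3+23 ≤ 33 → not valid
(27,38,69): 27+38 ≤ 69 → not valid
1 of the 6 triples forms a triangle.

1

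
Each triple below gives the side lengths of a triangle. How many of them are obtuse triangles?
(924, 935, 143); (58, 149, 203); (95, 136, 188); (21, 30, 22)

(924,935,143): 143²+924² = 874225 = 935² → right
(58,149,203): 58²+149² = 25565 < 41209 = 203² → obtuse
(95,136,188): 95²+136² = 27521 < 35344 = 188² → obtuse
(21,30,22): 21²+22² = 925 > 900 = 30² → acute
2 of the 4 are obtuse.

2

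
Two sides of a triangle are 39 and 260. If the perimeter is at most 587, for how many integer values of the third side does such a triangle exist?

67

Triangle inequality: 221 < x < 299. Perimeter ≤ 587 gives x ≤ 587 − 39 − 260 = 288.
So 221 < x ≤ 288; integers 222 through 288: 67 values.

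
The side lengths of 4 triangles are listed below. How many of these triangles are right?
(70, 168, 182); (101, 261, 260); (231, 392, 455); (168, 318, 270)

3

(70,168,182): 70²+168² = 33124 = 182² → right
(101,261,260): 101²+260² = 77801 > 68121 = 261² → acute
(231,392,455): 231²+392² = 207025 = 455² → right
(168,318,270): 168²+270² = 101124 = 318² → right
3 of the 4 are right.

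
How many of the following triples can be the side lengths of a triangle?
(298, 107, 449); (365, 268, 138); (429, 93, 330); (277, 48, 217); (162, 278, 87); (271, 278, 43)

2

(107,298,449): 107+298 ≤ 449 → not valid
(138,268,365): 138+268 > 365 → valid
(93,330,429): 93+330 ≤ 429 → not valid
(48,217,277): 48+217 ≤ 277 → not valid
(87,162,278): 87+162 ≤ 278 → not valid
(43,271,278): 43+271 > 278 → valid
2 of the 6 triples form a triangle.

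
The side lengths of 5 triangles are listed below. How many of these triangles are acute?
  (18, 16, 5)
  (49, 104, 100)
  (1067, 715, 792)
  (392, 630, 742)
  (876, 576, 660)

(18,16,5): 5²+16² = 281 < 324 = 18² → obtuse
(49,104,100): 49²+100² = 12401 > 10816 = 104² → acute
(1067,715,792): 715²+792² = 1138489 = 1067² → right
(392,630,742): 392²+630² = 550564 = 742² → right
(876,576,660): 576²+660² = 767376 = 876² → right
1 of the 5 is acute.

1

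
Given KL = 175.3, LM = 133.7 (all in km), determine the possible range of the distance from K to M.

41.6 ≤ KM ≤ 309.0 km

By the triangle inequality, |175.3 − 133.7| ≤ KM ≤ 175.3 + 133.7.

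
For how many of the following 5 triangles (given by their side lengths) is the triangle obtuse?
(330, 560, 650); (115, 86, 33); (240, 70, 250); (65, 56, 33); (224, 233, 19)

(330,560,650): 330²+560² = 422500 = 650² → right
(115,86,33): 33²+86² = 8485 < 13225 = 115² → obtuse
(240,70,250): 70²+240² = 62500 = 250² → right
(65,56,33): 33²+56² = 4225 = 65² → right
(224,233,19): 19²+224² = 50537 < 54289 = 233² → obtuse
2 of the 5 are obtuse.

2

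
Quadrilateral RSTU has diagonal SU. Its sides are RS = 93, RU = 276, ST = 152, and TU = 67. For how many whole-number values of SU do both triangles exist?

From triangle RSU: 183 < SU < 369.
From triangle TSU: 85 < SU < 219.
Intersection: 183 < SU < 219, so integers 184 through 218: 35 values.

35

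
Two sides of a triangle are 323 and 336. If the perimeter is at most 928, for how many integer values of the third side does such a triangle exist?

256

Triangle inequality: 13 < x < 659. Perimeter ≤ 928 gives x ≤ 928 − 323 − 336 = 269.
So 13 < x ≤ 269; integers 14 through 269: 256 values.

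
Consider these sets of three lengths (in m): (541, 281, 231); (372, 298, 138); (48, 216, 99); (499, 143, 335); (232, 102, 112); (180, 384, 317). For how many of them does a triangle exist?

2

(231,281,541): 231+281 ≤ 541 → not valid
(138,298,372): 138+298 > 372 → valid
(48,99,216): 48+99 ≤ 216 → not valid
(143,335,499): 143+335 ≤ 499 → not valid
(102,112,232): 102+112 ≤ 232 → not valid
(180,317,384): 180+317 > 384 → valid
2 of the 6 triples form a triangle.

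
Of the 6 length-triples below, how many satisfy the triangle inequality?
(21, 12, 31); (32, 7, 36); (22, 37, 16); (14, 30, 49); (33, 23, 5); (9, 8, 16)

(12,21,31): 12+21 > 31 → valid
(7,32,36): 7+32 > 36 → valid
(16,22,37): 16+22 > 37 → valid
(14,30,49): 14+30 ≤ 49 → not valid
(5,23,33): 5+23 ≤ 33 → not valid
(8,9,16): 8+9 > 16 → valid
4 of the 6 triples form a triangle.

4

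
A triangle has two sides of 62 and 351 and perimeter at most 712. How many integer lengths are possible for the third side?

Triangle inequality: 289 < x < 413. Perimeter ≤ 712 gives x ≤ 712 − 62 − 351 = 299.
So 289 < x ≤ 299; integers 290 through 299: 10 values.

10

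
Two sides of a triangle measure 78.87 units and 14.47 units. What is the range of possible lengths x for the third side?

By the triangle inequality, x must be less than 78.87 + 14.47 = 93.34 and greater than |78.87 − 14.47| = 64.40.

64.40 < x < 93.34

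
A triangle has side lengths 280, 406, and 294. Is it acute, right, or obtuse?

Compare the square of the longest side to the sum of squares of the other two: 280² + 294² = 164836 = 406².

right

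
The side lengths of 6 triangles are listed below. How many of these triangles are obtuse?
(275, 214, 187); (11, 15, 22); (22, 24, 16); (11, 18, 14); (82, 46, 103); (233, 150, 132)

(275,214,187): 187²+214² = 80765 > 75625 = 275² → acute
(11,15,22): 11²+15² = 346 < 484 = 22² → obtuse
(22,24,16): 16²+22² = 740 > 576 = 24² → acute
(11,18,14): 11²+14² = 317 < 324 = 18² → obtuse
(82,46,103): 46²+82² = 8840 < 10609 = 103² → obtuse
(233,150,132): 132²+150² = 39924 < 54289 = 233² → obtuse
4 of the 6 are obtuse.

4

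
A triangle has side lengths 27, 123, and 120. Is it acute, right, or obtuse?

Compare the square of the longest side to the sum of squares of the other two: 27² + 120² = 15129 = 123².

right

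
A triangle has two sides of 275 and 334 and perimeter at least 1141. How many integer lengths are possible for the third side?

Triangle inequality: 59 < x < 609. Perimeter ≥ 1141 gives x ≥ 1141 − 275 − 334 = 532.
So 532 ≤ x < 609; integers 532 through 608: 77 values.

77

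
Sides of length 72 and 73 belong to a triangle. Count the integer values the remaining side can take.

143

The third side lies in the open interval (1, 145).
Integers from 2 to 144 inclusive: 144 − 2 + 1 = 143.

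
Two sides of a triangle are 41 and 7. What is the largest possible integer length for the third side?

47

The third side must be strictly less than 41 + 7 = 48.
The largest integer below 48 is 47.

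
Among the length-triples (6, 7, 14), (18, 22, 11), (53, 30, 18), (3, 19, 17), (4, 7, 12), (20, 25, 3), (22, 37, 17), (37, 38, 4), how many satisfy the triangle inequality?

(6,7,14): 6+7 ≤ 14 → not valid
(11,18,22): 11+18 > 22 → valid
(18,30,53): 18+30 ≤ 53 → not valid
(3,17,19): 3+17 > 19 → valid
(4,7,12): 4+7 ≤ 12 → not valid
(3,20,25): 3+20 ≤ 25 → not valid
(17,22,37): 17+22 > 37 → valid
(4,37,38): 4+37 > 38 → valid
4 of the 8 triples form a triangle.

4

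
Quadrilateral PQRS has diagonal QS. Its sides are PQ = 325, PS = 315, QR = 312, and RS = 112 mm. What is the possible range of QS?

From triangle PQS: |325 − 315| < QS < 325 + 315, i.e. 10 < QS < 640.
From triangle RQS: 200 < QS < 424.
Both must hold, so QS lies in the intersection.

200 < QS < 424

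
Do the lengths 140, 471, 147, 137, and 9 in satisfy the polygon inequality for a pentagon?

For a pentagon, each side must be shorter than the sum of the others.
Here the longest side is 471, but the remaining 4 sides sum to only 433.

No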